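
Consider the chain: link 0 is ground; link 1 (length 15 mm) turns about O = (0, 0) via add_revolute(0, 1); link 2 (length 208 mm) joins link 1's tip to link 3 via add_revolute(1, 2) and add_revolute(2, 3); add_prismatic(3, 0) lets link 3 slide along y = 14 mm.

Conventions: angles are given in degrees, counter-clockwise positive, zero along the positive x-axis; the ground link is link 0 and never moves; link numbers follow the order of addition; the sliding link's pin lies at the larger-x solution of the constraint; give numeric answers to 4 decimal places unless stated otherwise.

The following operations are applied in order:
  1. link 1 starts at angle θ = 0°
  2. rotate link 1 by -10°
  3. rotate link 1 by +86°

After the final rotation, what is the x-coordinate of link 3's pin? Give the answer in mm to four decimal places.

geometry: r = 15 mm, L = 208 mm, e = 14 mm; θ starts at 0°
rotate link 1 by -10°: θ ← 0° -10° = -10°
rotate link 1 by +86°: θ ← -10° +86° = 76°
crank pin P = (r cos θ, r sin θ) = (3.628828, 14.554436)
h = r sin θ − e = 14.554436 − 14 = 0.554436
x = r cos θ + √(L² − h²) = 3.628828 + 207.999261 = 211.628089

211.6281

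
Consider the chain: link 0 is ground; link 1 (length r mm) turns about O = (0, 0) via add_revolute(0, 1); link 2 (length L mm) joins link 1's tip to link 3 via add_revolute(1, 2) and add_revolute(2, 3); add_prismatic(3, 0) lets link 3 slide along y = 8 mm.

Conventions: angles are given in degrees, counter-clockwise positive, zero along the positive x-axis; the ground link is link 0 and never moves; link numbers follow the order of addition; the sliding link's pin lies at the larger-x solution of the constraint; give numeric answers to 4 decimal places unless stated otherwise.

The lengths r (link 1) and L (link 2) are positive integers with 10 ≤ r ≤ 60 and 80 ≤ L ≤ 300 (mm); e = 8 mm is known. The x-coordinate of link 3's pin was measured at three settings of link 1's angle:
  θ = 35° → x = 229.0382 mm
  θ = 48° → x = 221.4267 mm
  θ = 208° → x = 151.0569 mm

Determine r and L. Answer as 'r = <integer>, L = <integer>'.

constraint per measurement: (x − r cos θ)² + (r sin θ − e)² = L²
subtracting the θ₁ and θ₂ equations cancels the r² and L² terms:
r = (x₁² − x₂²) / (2[(x₁cos θ₁ + e sin θ₁) − (x₂cos θ₂ + e sin θ₂)]) = 44.9996 → r = 45
L² = (x₁ − r cos θ₁)² + (r sin θ₁ − e)² = 37248.9821 → L = 193.0000 → L = 193
check at θ₃=208°: x = 151.0569 (printed 151.0569) ✓

r = 45, L = 193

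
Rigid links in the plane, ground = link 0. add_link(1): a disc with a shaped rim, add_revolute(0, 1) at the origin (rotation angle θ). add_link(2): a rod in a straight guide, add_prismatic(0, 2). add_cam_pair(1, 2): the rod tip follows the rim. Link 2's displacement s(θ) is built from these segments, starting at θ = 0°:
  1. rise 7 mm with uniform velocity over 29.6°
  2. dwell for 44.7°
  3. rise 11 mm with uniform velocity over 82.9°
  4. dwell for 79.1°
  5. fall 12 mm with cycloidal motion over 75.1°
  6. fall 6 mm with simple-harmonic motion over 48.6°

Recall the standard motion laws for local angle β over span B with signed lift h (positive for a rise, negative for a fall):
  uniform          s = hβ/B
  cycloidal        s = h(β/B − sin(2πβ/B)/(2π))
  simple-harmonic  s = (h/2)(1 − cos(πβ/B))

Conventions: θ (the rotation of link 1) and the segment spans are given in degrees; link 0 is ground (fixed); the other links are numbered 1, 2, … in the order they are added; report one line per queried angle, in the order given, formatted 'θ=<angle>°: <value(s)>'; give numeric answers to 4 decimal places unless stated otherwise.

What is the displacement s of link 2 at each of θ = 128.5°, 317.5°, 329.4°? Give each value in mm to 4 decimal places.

segment 1 (0° to 29.6°, uniform, h = 7) is passed completely: s = 0.0000 + (7) = 7.0000
segment 2 (29.6° to 74.3°, dwell): s unchanged at 7.0000
θ = 128.5° falls in segment 3 (74.3° to 157.2°, uniform, h = 11): β = 128.5 − 74.3 = 54.2°, B = 82.9°; Δs = 11·54.2/82.9 = 7.1918; s = 7.0000 + 7.1918 = 14.1918
segment 3 (74.3° to 157.2°, uniform, h = 11) is passed completely: s = 7.0000 + (11) = 18.0000
segment 4 (157.2° to 236.3°, dwell): s unchanged at 18.0000
segment 5 (236.3° to 311.4°, cycloidal, h = -12) is passed completely: s = 18.0000 + (-12) = 6.0000
θ = 317.5° falls in segment 6 (311.4° to 360°, simple-harmonic, h = -6): β = 317.5 − 311.4 = 6.1°, B = 48.6°; Δs = -6/2·(1 − cos(π·0.1255)) = -0.2302; s = 6.0000 − 0.2302 = 5.7698
θ = 329.4° falls in segment 6 (311.4° to 360°, simple-harmonic, h = -6): β = 329.4 − 311.4 = 18°, B = 48.6°; Δs = -6/2·(1 − cos(π·0.3704)) = -1.8118; s = 6.0000 − 1.8118 = 4.1882

θ=128.5°: 14.1918
θ=317.5°: 5.7698
θ=329.4°: 4.1882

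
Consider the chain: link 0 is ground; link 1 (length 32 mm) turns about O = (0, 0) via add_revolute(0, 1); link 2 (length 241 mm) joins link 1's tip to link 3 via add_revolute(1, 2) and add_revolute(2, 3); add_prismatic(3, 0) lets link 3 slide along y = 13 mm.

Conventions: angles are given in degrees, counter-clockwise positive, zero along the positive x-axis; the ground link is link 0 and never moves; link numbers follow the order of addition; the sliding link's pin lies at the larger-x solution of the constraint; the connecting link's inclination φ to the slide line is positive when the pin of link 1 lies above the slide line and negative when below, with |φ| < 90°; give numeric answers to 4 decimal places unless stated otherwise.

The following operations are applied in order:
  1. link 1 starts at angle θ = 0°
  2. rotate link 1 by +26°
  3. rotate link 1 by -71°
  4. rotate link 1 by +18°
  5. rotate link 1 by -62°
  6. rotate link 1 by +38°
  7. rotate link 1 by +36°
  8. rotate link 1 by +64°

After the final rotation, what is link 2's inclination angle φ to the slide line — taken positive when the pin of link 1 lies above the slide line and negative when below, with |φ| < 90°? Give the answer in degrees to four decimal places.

geometry: r = 32 mm, L = 241 mm, e = 13 mm; θ starts at 0°
rotate link 1 by +26°: θ ← 0° +26° = 26°
rotate link 1 by -71°: θ ← 26° -71° = -45°
rotate link 1 by +18°: θ ← -45° +18° = -27°
rotate link 1 by -62°: θ ← -27° -62° = -89°
rotate link 1 by +38°: θ ← -89° +38° = -51°
rotate link 1 by +36°: θ ← -51° +36° = -15°
rotate link 1 by +64°: θ ← -15° +64° = 49°
h = r sin θ − e = 24.150707 − 13 = 11.150707
sin φ = h / L = 11.150707 / 241 = 0.04626849
φ = arcsin(0.04626849) = 2.651936°

2.6519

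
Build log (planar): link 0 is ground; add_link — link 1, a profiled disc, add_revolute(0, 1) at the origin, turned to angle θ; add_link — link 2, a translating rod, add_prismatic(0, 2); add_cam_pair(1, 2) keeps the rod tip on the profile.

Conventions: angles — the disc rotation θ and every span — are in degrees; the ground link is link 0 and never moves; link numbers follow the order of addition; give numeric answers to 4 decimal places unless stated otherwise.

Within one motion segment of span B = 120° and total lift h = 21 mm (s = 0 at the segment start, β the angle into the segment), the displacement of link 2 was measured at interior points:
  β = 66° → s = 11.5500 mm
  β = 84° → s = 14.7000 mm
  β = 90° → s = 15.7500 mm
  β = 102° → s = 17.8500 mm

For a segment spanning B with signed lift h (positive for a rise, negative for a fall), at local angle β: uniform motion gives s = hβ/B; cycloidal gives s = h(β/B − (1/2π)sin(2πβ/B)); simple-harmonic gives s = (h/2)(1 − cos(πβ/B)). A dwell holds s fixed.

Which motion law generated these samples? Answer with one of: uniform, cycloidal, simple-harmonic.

candidates at β/B = r: uniform s = h·r (linear in β); cycloidal s = h·(r − sin(2πr)/(2π)); simple-harmonic s = (h/2)(1 − cos(πr))
β=66°: printed 11.5500 | uniform 11.5500, cycloidal 12.5828, simple-harmonic 12.1426
β=84°: printed 14.7000 | uniform 14.7000, cycloidal 17.8787, simple-harmonic 16.6717
β=90°: printed 15.7500 | uniform 15.7500, cycloidal 19.0923, simple-harmonic 17.9246
β=102°: printed 17.8500 | uniform 17.8500, cycloidal 20.5539, simple-harmonic 19.8556
only one law matches every sample → uniform

uniform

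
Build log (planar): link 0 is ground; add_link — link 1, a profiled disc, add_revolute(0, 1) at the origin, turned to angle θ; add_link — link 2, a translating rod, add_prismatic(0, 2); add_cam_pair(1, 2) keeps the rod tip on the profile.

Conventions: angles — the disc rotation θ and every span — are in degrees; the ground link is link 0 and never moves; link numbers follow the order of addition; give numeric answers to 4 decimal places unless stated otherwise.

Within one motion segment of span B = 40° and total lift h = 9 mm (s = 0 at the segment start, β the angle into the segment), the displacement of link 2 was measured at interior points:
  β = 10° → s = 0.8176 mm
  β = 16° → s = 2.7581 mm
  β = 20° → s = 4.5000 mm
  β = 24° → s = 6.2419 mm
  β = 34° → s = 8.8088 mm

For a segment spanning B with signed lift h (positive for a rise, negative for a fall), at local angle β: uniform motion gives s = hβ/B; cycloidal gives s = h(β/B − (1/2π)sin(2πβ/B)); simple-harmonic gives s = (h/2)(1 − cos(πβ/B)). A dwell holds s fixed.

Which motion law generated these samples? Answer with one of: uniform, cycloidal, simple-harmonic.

candidates at β/B = r: uniform s = h·r (linear in β); cycloidal s = h·(r − sin(2πr)/(2π)); simple-harmonic s = (h/2)(1 − cos(πr))
β=10°: printed 0.8176 | uniform 2.2500, cycloidal 0.8176, simple-harmonic 1.3180
β=16°: printed 2.7581 | uniform 3.6000, cycloidal 2.7581, simple-harmonic 3.1094
β=20°: printed 4.5000 | uniform 4.5000, cycloidal 4.5000, simple-harmonic 4.5000
β=24°: printed 6.2419 | uniform 5.4000, cycloidal 6.2419, simple-harmonic 5.8906
β=34°: printed 8.8088 | uniform 7.6500, cycloidal 8.8088, simple-harmonic 8.5095
only one law matches every sample → cycloidal

cycloidal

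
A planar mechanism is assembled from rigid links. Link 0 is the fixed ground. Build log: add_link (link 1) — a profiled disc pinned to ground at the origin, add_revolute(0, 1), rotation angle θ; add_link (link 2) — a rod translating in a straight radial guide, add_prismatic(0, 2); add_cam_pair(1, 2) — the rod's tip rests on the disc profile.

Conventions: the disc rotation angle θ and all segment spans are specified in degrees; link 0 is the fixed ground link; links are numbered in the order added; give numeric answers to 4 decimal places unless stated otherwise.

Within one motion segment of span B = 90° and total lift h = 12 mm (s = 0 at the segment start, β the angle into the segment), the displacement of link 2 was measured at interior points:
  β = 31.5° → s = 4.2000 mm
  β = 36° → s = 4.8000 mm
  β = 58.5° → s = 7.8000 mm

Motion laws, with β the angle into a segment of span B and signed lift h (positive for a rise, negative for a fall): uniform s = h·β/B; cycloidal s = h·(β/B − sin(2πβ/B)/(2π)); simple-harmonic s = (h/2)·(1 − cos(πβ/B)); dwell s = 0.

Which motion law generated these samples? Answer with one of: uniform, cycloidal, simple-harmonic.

candidates at β/B = r: uniform s = h·r (linear in β); cycloidal s = h·(r − sin(2πr)/(2π)); simple-harmonic s = (h/2)(1 − cos(πr))
β=31.5°: printed 4.2000 | uniform 4.2000, cycloidal 2.6549, simple-harmonic 3.2761
β=36°: printed 4.8000 | uniform 4.8000, cycloidal 3.6774, simple-harmonic 4.1459
β=58.5°: printed 7.8000 | uniform 7.8000, cycloidal 9.3451, simple-harmonic 8.7239
only one law matches every sample → uniform

uniform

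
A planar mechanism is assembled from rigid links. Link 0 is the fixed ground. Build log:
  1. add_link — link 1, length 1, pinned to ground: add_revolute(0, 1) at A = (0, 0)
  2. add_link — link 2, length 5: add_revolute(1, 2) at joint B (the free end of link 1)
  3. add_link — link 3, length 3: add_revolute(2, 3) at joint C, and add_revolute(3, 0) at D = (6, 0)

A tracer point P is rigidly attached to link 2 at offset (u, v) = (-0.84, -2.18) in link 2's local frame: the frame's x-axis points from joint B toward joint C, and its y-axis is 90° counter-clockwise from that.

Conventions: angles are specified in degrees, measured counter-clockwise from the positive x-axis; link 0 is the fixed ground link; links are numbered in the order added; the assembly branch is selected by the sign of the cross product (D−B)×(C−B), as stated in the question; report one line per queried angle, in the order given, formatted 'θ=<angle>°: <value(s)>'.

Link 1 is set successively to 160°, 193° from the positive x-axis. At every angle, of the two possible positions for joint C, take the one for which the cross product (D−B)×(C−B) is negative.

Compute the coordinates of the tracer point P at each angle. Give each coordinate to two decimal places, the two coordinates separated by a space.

A=(0,0), D=(6.00,0)
θ=160°: B = A + 1.00·(cos160°, sin160°) = (-0.9397, 0.3420)
θ=160°: |BD| = 6.9481
θ=160°: circle(B,5.00) ∩ circle(D,3.00): a=4.6254, h=1.8987
θ=160°:   candidates: C₊=(3.7736,2.0108) cross=13.193; C₋=(3.5867,-1.7821) cross=-13.193
θ=160°:   branch - wants cross < 0 → take C=(3.5867,-1.7821) (cross=-13.193)
θ=160°: ex = (C−B)/|BC| = (0.9053,-0.4248); ey = (0.4248,0.9053)
θ=160°: P = B + -0.84·ex + -2.18·ey = (-2.6262,-1.2746)
θ=193°: B = A + 1.00·(cos193°, sin193°) = (-0.9744, -0.2250)
θ=193°: |BD| = 6.9780
θ=193°: circle(B,5.00) ∩ circle(D,3.00): a=4.6355, h=1.8742
θ=193°:   candidates: C₊=(3.5983,1.7977) cross=13.078; C₋=(3.7191,-1.9487) cross=-13.078
θ=193°:   branch - wants cross < 0 → take C=(3.7191,-1.9487) (cross=-13.078)
θ=193°: ex = (C−B)/|BC| = (0.9387,-0.3448); ey = (0.3448,0.9387)
θ=193°: P = B + -0.84·ex + -2.18·ey = (-2.5144,-1.9817)

θ=160°: -2.63 -1.27
θ=193°: -2.51 -1.98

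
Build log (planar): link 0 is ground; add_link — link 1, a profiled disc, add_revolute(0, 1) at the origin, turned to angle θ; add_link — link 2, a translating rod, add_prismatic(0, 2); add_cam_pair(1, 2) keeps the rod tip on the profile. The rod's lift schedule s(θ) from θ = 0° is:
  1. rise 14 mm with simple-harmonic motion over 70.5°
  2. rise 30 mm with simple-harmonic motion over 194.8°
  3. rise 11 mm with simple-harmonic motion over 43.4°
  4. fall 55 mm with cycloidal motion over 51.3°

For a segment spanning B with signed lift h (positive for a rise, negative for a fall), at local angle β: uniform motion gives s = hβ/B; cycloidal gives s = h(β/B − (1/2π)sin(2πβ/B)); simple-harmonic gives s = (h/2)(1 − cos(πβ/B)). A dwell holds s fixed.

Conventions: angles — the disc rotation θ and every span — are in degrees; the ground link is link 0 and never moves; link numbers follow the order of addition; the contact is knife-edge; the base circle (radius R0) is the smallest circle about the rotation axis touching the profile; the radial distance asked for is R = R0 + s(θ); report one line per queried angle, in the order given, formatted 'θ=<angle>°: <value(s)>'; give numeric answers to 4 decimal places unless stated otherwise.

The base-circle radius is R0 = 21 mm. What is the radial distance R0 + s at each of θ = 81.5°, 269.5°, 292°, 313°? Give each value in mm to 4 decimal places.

seg 1 [0°–70.5°] simple-harmonic, h=14: full span → s += 14 → s = 14.0000
seg 2 [70.5°–265.3°] simple-harmonic, h=30: θ=81.5° here. β=11, B=194.8. 30/2·(1 − cos(π·0.0565)) = 0.2354 → s = 14.2354
seg 2 [70.5°–265.3°] simple-harmonic, h=30: full span → s += 30 → s = 44.0000
seg 3 [265.3°–308.7°] simple-harmonic, h=11: θ=269.5° here. β=4.2, B=43.4. 11/2·(1 − cos(π·0.0968)) = 0.2522 → s = 44.2522
seg 3 [265.3°–308.7°] simple-harmonic, h=11: θ=292° here. β=26.7, B=43.4. 11/2·(1 − cos(π·0.6152)) = 7.4475 → s = 51.4475
seg 3 [265.3°–308.7°] simple-harmonic, h=11: full span → s += 11 → s = 55.0000
seg 4 [308.7°–360°] cycloidal, h=-55: θ=313° here. β=4.3, B=51.3. -55·(0.0838 − sin(2π·0.0838)/(2π)) = -0.2102 → s = 54.7898
θ=81.5°: R = R0 + s = 21 + 14.2354 = 35.2354
θ=269.5°: R = R0 + s = 21 + 44.2522 = 65.2522
θ=292°: R = R0 + s = 21 + 51.4475 = 72.4475
θ=313°: R = R0 + s = 21 + 54.7898 = 75.7898

θ=81.5°: 35.2354
θ=269.5°: 65.2522
θ=292°: 72.4475
θ=313°: 75.7898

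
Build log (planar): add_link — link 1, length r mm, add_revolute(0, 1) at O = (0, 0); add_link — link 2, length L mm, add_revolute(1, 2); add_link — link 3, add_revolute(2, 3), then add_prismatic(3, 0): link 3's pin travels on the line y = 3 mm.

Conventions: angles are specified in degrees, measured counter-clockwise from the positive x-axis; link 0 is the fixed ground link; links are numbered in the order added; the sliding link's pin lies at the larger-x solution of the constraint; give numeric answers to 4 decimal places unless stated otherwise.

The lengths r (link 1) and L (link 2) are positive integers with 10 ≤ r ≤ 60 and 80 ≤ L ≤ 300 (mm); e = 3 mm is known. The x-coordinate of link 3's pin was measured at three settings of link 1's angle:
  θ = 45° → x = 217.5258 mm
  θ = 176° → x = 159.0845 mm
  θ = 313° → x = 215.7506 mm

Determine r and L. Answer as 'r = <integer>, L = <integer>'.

constraint per measurement: (x − r cos θ)² + (r sin θ − e)² = L²
subtracting the θ₁ and θ₂ equations cancels the r² and L² terms:
r = (x₁² − x₂²) / (2[(x₁cos θ₁ + e sin θ₁) − (x₂cos θ₂ + e sin θ₂)]) = 35.0000 → r = 35
L² = (x₁ − r cos θ₁)² + (r sin θ₁ − e)² = 37636.0035 → L = 194.0000 → L = 194
check at θ₃=313°: x = 215.7506 (printed 215.7506) ✓

r = 35, L = 194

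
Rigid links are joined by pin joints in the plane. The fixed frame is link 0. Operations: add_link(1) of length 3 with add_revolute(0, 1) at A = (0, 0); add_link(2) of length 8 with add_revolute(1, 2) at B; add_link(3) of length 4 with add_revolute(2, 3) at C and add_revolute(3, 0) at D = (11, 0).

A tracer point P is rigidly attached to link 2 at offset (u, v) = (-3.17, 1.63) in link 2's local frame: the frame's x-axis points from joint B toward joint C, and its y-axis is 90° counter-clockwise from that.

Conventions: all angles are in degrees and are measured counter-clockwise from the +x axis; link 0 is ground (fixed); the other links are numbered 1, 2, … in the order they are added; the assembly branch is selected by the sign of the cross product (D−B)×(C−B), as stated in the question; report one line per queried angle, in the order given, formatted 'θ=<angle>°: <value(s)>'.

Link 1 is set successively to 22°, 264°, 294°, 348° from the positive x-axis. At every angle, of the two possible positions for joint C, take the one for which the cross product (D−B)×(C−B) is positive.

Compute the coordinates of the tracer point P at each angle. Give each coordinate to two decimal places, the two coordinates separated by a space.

A=(0,0), D=(11.00,0)
θ=22°: B = A + 3.00·(cos22°, sin22°) = (2.7816, 1.1238)
θ=22°: |BD| = 8.2949
θ=22°: circle(B,8.00) ∩ circle(D,4.00): a=7.0408, h=3.7983
θ=22°:   candidates: C₊=(10.2720,3.9332) cross=31.507; C₋=(9.2428,-3.5934) cross=-31.507
θ=22°:   branch + wants cross > 0 → take C=(10.2720,3.9332) (cross=31.507)
θ=22°: ex = (C−B)/|BC| = (0.9363,0.3512); ey = (-0.3512,0.9363)
θ=22°: P = B + -3.17·ex + 1.63·ey = (-0.7590,1.5368)
θ=264°: B = A + 3.00·(cos264°, sin264°) = (-0.3136, -2.9836)
θ=264°: |BD| = 11.7004
θ=264°: circle(B,8.00) ∩ circle(D,4.00): a=7.9014, h=1.2521
θ=264°:   candidates: C₊=(7.0073,0.2420) cross=14.650; C₋=(7.6459,-2.1795) cross=-14.650
θ=264°:   branch + wants cross > 0 → take C=(7.0073,0.2420) (cross=14.650)
θ=264°: ex = (C−B)/|BC| = (0.9151,0.4032); ey = (-0.4032,0.9151)
θ=264°: P = B + -3.17·ex + 1.63·ey = (-3.8717,-2.7701)
θ=294°: B = A + 3.00·(cos294°, sin294°) = (1.2202, -2.7406)
θ=294°: |BD| = 10.1565
θ=294°: circle(B,8.00) ∩ circle(D,4.00): a=7.4413, h=2.9372
θ=294°:   candidates: C₊=(7.5929,2.0956) cross=29.832; C₋=(9.1780,-3.5610) cross=-29.832
θ=294°:   branch + wants cross > 0 → take C=(7.5929,2.0956) (cross=29.832)
θ=294°: ex = (C−B)/|BC| = (0.7966,0.6045); ey = (-0.6045,0.7966)
θ=294°: P = B + -3.17·ex + 1.63·ey = (-2.2903,-3.3586)
θ=348°: B = A + 3.00·(cos348°, sin348°) = (2.9344, -0.6237)
θ=348°: |BD| = 8.0896
θ=348°: circle(B,8.00) ∩ circle(D,4.00): a=7.0116, h=3.8520
θ=348°:   candidates: C₊=(9.6281,3.7574) cross=31.161; C₋=(10.2221,-3.9236) cross=-31.161
θ=348°:   branch + wants cross > 0 → take C=(9.6281,3.7574) (cross=31.161)
θ=348°: ex = (C−B)/|BC| = (0.8367,0.5476); ey = (-0.5476,0.8367)
θ=348°: P = B + -3.17·ex + 1.63·ey = (-0.6106,-0.9959)

θ=22°: -0.76 1.54
θ=264°: -3.87 -2.77
θ=294°: -2.29 -3.36
θ=348°: -0.61 -1.00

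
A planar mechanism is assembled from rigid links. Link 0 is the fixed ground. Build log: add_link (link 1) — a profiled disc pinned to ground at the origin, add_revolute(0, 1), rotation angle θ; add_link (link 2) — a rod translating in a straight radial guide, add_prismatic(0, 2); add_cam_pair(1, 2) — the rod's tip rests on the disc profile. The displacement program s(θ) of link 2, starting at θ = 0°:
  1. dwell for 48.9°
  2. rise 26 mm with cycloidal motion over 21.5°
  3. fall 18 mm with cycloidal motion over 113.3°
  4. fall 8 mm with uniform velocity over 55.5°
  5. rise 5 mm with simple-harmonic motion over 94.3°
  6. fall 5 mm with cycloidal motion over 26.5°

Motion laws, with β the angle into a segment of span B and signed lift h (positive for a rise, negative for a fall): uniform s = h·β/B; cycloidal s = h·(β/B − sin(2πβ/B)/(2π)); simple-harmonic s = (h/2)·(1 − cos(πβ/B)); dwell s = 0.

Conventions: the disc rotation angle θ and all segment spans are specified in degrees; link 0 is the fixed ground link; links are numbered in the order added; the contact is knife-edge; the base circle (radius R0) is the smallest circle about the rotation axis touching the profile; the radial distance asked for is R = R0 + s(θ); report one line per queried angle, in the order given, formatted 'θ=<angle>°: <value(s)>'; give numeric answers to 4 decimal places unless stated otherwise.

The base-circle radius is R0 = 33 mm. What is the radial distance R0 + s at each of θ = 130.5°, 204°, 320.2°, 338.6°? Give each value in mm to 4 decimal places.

seg 1 [0°–48.9°] dwell: s stays 0.0000
seg 2 [48.9°–70.4°] cycloidal, h=26: full span → s += 26 → s = 26.0000
seg 3 [70.4°–183.7°] cycloidal, h=-18: θ=130.5° here. β=60.1, B=113.3. -18·(0.5305 − sin(2π·0.5305)/(2π)) = -10.0929 → s = 15.9071
seg 3 [70.4°–183.7°] cycloidal, h=-18: full span → s += -18 → s = 8.0000
seg 4 [183.7°–239.2°] uniform, h=-8: θ=204° here. β=20.3, B=55.5. -8·20.3/55.5 = -2.9261 → s = 5.0739
seg 4 [183.7°–239.2°] uniform, h=-8: full span → s += -8 → s = 0.0000
seg 5 [239.2°–333.5°] simple-harmonic, h=5: θ=320.2° here. β=81, B=94.3. 5/2·(1 − cos(π·0.8590)) = 4.7586 → s = 4.7586
seg 5 [239.2°–333.5°] simple-harmonic, h=5: full span → s += 5 → s = 5.0000
seg 6 [333.5°–360°] cycloidal, h=-5: θ=338.6° here. β=5.1, B=26.5. -5·(0.1925 − sin(2π·0.1925)/(2π)) = -0.2179 → s = 4.7821
θ=130.5°: R = R0 + s = 33 + 15.9071 = 48.9071
θ=204°: R = R0 + s = 33 + 5.0739 = 38.0739
θ=320.2°: R = R0 + s = 33 + 4.7586 = 37.7586
θ=338.6°: R = R0 + s = 33 + 4.7821 = 37.7821

θ=130.5°: 48.9071
θ=204°: 38.0739
θ=320.2°: 37.7586
θ=338.6°: 37.7821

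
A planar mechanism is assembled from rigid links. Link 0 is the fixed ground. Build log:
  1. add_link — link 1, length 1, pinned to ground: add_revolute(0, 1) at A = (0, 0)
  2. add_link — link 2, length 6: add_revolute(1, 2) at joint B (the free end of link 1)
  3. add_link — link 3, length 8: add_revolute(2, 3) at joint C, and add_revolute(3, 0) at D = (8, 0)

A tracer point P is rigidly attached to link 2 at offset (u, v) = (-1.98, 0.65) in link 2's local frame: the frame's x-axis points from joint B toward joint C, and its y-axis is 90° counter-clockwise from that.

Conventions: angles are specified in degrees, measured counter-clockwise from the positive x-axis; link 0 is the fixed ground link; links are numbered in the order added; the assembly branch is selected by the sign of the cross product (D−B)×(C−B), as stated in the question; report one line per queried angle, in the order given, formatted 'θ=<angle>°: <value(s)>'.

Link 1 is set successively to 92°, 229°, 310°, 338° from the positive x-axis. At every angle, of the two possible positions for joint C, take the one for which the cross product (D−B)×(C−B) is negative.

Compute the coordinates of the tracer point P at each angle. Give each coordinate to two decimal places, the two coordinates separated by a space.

A=(0,0), D=(8.00,0)
θ=92°: B = A + 1.00·(cos92°, sin92°) = (-0.0349, 0.9994)
θ=92°: |BD| = 8.0968
θ=92°: circle(B,6.00) ∩ circle(D,8.00): a=2.3193, h=5.5336
θ=92°:   candidates: C₊=(2.9497,6.2044) cross=44.805; C₋=(1.5837,-4.7782) cross=-44.805
θ=92°:   branch - wants cross < 0 → take C=(1.5837,-4.7782) (cross=-44.805)
θ=92°: ex = (C−B)/|BC| = (0.2698,-0.9629); ey = (0.9629,0.2698)
θ=92°: P = B + -1.98·ex + 0.65·ey = (0.0569,3.0813)
θ=229°: B = A + 1.00·(cos229°, sin229°) = (-0.6561, -0.7547)
θ=229°: |BD| = 8.6889
θ=229°: circle(B,6.00) ∩ circle(D,8.00): a=2.7332, h=5.3413
θ=229°:   candidates: C₊=(1.6029,4.8038) cross=46.410; C₋=(2.5308,-5.8384) cross=-46.410
θ=229°:   branch - wants cross < 0 → take C=(2.5308,-5.8384) (cross=-46.410)
θ=229°: ex = (C−B)/|BC| = (0.5311,-0.8473); ey = (0.8473,0.5311)
θ=229°: P = B + -1.98·ex + 0.65·ey = (-1.1570,1.2682)
θ=310°: B = A + 1.00·(cos310°, sin310°) = (0.6428, -0.7660)
θ=310°: |BD| = 7.3970
θ=310°: circle(B,6.00) ∩ circle(D,8.00): a=1.8058, h=5.7218
θ=310°:   candidates: C₊=(1.8463,5.1120) cross=42.324; C₋=(3.0315,-6.2701) cross=-42.324
θ=310°:   branch - wants cross < 0 → take C=(3.0315,-6.2701) (cross=-42.324)
θ=310°: ex = (C−B)/|BC| = (0.3981,-0.9173); ey = (0.9173,0.3981)
θ=310°: P = B + -1.98·ex + 0.65·ey = (0.4508,1.3091)
θ=338°: B = A + 1.00·(cos338°, sin338°) = (0.9272, -0.3746)
θ=338°: |BD| = 7.0827
θ=338°: circle(B,6.00) ∩ circle(D,8.00): a=1.5647, h=5.7924
θ=338°:   candidates: C₊=(2.1834,5.4924) cross=41.026; C₋=(2.7961,-6.0761) cross=-41.026
θ=338°:   branch - wants cross < 0 → take C=(2.7961,-6.0761) (cross=-41.026)
θ=338°: ex = (C−B)/|BC| = (0.3115,-0.9503); ey = (0.9503,0.3115)
θ=338°: P = B + -1.98·ex + 0.65·ey = (0.9281,1.7094)

θ=92°: 0.06 3.08
θ=229°: -1.16 1.27
θ=310°: 0.45 1.31
θ=338°: 0.93 1.71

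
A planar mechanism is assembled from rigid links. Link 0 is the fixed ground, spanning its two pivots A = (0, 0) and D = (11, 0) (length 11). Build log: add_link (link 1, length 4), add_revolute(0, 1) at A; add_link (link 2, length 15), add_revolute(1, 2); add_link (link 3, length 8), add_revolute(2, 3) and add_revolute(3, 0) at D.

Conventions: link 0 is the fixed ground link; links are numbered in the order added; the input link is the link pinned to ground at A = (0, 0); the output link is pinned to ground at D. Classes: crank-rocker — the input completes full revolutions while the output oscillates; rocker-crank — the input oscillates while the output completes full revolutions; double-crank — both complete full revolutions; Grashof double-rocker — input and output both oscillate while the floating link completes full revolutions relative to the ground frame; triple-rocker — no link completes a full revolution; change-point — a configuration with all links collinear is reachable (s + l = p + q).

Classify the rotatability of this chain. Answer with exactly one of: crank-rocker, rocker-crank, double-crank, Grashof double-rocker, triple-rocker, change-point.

lengths: ground=11, input=4, coupler=15, output=8
sorted: s=4 (shortest), l=15 (longest), p+q=19
s + l = 19 vs p + q = 19
s + l = p + q → change-point (collinear configuration reachable)

change-point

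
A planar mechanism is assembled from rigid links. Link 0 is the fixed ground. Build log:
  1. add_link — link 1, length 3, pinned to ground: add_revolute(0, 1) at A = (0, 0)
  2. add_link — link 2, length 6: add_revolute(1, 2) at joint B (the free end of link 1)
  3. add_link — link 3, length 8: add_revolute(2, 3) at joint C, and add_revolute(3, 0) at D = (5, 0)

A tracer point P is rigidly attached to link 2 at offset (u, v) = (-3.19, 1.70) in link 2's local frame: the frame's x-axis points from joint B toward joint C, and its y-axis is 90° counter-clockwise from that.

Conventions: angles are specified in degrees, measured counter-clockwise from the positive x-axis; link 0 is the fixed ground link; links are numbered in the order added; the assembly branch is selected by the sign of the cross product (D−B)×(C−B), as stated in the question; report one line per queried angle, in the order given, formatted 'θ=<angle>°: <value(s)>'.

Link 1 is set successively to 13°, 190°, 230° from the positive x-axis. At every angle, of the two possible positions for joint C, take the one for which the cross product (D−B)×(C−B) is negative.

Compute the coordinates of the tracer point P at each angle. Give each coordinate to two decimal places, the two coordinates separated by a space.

A=(0,0), D=(5.00,0)
θ=13°: B = A + 3.00·(cos13°, sin13°) = (2.9231, 0.6749)
θ=13°: |BD| = 2.1838
θ=13°: circle(B,6.00) ∩ circle(D,8.00): a=-5.3190, h=2.7764
θ=13°:   candidates: C₊=(-1.2776,4.9590) cross=6.063; C₋=(-2.9935,-0.3219) cross=-6.063
θ=13°:   branch - wants cross < 0 → take C=(-2.9935,-0.3219) (cross=-6.063)
θ=13°: ex = (C−B)/|BC| = (-0.9861,-0.1661); ey = (0.1661,-0.9861)
θ=13°: P = B + -3.19·ex + 1.70·ey = (6.3512,-0.4716)
θ=190°: B = A + 3.00·(cos190°, sin190°) = (-2.9544, -0.5209)
θ=190°: |BD| = 7.9715
θ=190°: circle(B,6.00) ∩ circle(D,8.00): a=2.2295, h=5.5704
θ=190°:   candidates: C₊=(-1.0938,5.1833) cross=44.404; C₋=(-0.3657,-5.9337) cross=-44.404
θ=190°:   branch - wants cross < 0 → take C=(-0.3657,-5.9337) (cross=-44.404)
θ=190°: ex = (C−B)/|BC| = (0.4315,-0.9021); ey = (0.9021,0.4315)
θ=190°: P = B + -3.19·ex + 1.70·ey = (-2.7971,3.0903)
θ=230°: B = A + 3.00·(cos230°, sin230°) = (-1.9284, -2.2981)
θ=230°: |BD| = 7.2996
θ=230°: circle(B,6.00) ∩ circle(D,8.00): a=1.7319, h=5.7446
θ=230°:   candidates: C₊=(-2.0932,3.6996) cross=41.933; C₋=(1.5240,-7.2054) cross=-41.933
θ=230°:   branch - wants cross < 0 → take C=(1.5240,-7.2054) (cross=-41.933)
θ=230°: ex = (C−B)/|BC| = (0.5754,-0.8179); ey = (0.8179,0.5754)
θ=230°: P = B + -3.19·ex + 1.70·ey = (-2.3735,1.2891)

θ=13°: 6.35 -0.47
θ=190°: -2.80 3.09
θ=230°: -2.37 1.29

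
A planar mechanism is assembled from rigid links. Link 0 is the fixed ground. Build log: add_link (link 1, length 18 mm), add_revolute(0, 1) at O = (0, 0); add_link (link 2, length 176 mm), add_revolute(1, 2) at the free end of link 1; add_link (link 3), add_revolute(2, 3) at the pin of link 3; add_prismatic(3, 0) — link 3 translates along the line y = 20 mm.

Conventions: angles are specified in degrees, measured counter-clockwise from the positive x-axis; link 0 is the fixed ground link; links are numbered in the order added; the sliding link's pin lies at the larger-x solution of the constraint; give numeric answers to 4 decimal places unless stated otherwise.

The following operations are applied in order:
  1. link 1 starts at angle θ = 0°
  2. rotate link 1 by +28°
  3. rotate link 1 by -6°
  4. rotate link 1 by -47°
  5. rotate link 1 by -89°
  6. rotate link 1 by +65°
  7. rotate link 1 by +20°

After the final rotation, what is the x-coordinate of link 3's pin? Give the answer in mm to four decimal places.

geometry: r = 18 mm, L = 176 mm, e = 20 mm; θ starts at 0°
rotate link 1 by +28°: θ ← 0° +28° = 28°
rotate link 1 by -6°: θ ← 28° -6° = 22°
rotate link 1 by -47°: θ ← 22° -47° = -25°
rotate link 1 by -89°: θ ← -25° -89° = -114°
rotate link 1 by +65°: θ ← -114° +65° = -49°
rotate link 1 by +20°: θ ← -49° +20° = -29°
crank pin P = (r cos θ, r sin θ) = (15.743155, -8.726573)
h = r sin θ − e = -8.726573 − 20 = -28.726573
x = r cos θ + √(L² − h²) = 15.743155 + 173.639811 = 189.382966

189.3830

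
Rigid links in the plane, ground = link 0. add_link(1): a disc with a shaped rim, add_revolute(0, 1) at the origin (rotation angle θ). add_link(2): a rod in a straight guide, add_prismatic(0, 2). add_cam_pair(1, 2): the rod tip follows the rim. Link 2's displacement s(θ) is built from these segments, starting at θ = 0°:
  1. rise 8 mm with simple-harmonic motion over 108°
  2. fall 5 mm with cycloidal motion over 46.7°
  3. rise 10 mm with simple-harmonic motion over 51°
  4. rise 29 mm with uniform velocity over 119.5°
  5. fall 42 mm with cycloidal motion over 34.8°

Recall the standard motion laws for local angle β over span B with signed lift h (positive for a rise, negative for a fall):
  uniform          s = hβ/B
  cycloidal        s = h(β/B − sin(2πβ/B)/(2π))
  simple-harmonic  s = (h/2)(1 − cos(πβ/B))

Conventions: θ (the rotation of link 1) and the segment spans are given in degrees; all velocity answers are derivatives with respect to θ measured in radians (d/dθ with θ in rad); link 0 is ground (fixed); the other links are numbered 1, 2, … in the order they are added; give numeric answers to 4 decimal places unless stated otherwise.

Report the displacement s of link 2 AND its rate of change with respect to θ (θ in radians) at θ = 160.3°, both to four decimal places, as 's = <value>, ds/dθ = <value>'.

segment 1 (0° to 108°, simple-harmonic, h = 8) is passed completely: s = 0.0000 + (8) = 8.0000
segment 2 (108° to 154.7°, cycloidal, h = -5) is passed completely: s = 8.0000 + (-5) = 3.0000
θ = 160.3° falls in segment 3 (154.7° to 205.7°, simple-harmonic, h = 10): β = 160.3 − 154.7 = 5.6°, B = 51°; Δs = 10/2·(1 − cos(π·0.1098)) = 0.2946; s = 3.0000 + 0.2946 = 3.2946
velocity in seg [154.7°–205.7°] (simple-harmonic), θ in radians: β = 5.6° = 0.0977 rad, B = 51° = 0.8901 rad; ds/dθ = (πh/(2B)) sin(πβ/B) = (π·10/(2·0.8901)) sin(π·0.1098) = 5.967499 mm/rad

s = 3.2946, ds/dθ = 5.9675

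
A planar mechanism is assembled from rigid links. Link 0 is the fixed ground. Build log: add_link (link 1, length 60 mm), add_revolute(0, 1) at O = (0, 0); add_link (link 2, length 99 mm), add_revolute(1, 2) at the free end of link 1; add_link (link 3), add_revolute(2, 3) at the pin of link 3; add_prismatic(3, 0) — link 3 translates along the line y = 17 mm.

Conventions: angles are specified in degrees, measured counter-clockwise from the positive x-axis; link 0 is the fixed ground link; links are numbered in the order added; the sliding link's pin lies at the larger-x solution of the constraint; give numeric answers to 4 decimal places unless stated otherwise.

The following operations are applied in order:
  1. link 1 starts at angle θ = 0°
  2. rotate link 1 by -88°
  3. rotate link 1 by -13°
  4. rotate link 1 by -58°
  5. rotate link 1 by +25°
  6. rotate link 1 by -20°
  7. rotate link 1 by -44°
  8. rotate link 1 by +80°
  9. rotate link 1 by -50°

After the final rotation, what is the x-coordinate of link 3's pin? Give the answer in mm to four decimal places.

geometry: r = 60 mm, L = 99 mm, e = 17 mm; θ starts at 0°
rotate link 1 by -88°: θ ← 0° -88° = -88°
rotate link 1 by -13°: θ ← -88° -13° = -101°
rotate link 1 by -58°: θ ← -101° -58° = -159°
rotate link 1 by +25°: θ ← -159° +25° = -134°
rotate link 1 by -20°: θ ← -134° -20° = -154°
rotate link 1 by -44°: θ ← -154° -44° = -198°
rotate link 1 by +80°: θ ← -198° +80° = -118°
rotate link 1 by -50°: θ ← -118° -50° = -168°
crank pin P = (r cos θ, r sin θ) = (-58.688856, -12.474701)
h = r sin θ − e = -12.474701 − 17 = -29.474701
x = r cos θ + √(L² − h²) = -58.688856 + 94.510539 = 35.821683

35.8217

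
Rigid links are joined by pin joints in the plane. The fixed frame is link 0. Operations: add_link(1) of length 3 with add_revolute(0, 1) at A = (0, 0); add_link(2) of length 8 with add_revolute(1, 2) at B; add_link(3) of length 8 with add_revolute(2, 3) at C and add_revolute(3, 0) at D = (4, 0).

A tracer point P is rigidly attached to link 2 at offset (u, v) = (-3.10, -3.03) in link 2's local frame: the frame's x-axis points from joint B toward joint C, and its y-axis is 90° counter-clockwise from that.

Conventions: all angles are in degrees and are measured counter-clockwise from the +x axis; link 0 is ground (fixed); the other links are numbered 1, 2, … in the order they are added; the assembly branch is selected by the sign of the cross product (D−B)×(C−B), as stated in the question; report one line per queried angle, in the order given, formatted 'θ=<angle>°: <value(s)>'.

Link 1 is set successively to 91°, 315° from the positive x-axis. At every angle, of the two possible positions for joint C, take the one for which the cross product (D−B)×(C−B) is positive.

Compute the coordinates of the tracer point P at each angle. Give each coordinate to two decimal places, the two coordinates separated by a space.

A=(0,0), D=(4.00,0)
θ=91°: B = A + 3.00·(cos91°, sin91°) = (-0.0524, 2.9995)
θ=91°: |BD| = 5.0417
θ=91°: circle(B,8.00) ∩ circle(D,8.00): a=2.5209, h=7.5924
θ=91°:   candidates: C₊=(6.4909,7.6023) cross=38.279; C₋=(-2.5433,-4.6028) cross=-38.279
θ=91°:   branch + wants cross > 0 → take C=(6.4909,7.6023) (cross=38.279)
θ=91°: ex = (C−B)/|BC| = (0.8179,0.5753); ey = (-0.5753,0.8179)
θ=91°: P = B + -3.10·ex + -3.03·ey = (-0.8446,-1.2623)
θ=315°: B = A + 3.00·(cos315°, sin315°) = (2.1213, -2.1213)
θ=315°: |BD| = 2.8336
θ=315°: circle(B,8.00) ∩ circle(D,8.00): a=1.4168, h=7.8735
θ=315°:   candidates: C₊=(-2.8337,4.1595) cross=22.311; C₋=(8.9550,-6.2808) cross=-22.311
θ=315°:   branch + wants cross > 0 → take C=(-2.8337,4.1595) (cross=22.311)
θ=315°: ex = (C−B)/|BC| = (-0.6194,0.7851); ey = (-0.7851,-0.6194)
θ=315°: P = B + -3.10·ex + -3.03·ey = (6.4202,-2.6784)

θ=91°: -0.84 -1.26
θ=315°: 6.42 -2.68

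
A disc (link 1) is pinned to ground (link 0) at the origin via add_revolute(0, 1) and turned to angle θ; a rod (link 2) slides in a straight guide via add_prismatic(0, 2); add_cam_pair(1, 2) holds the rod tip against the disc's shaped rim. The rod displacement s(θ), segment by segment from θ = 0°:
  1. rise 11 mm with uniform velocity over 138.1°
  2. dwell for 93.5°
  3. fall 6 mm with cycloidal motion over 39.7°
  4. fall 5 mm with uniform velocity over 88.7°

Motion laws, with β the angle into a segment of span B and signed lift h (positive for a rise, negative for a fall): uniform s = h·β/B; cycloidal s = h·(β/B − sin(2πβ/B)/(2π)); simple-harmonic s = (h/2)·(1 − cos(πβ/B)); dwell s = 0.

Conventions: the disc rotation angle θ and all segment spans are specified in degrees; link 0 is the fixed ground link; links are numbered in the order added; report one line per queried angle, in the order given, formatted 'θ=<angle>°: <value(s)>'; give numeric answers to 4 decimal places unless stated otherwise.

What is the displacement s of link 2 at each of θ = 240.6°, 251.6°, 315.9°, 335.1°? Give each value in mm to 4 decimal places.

segment 1 (0° to 138.1°, uniform, h = 11) is passed completely: s = 0.0000 + (11) = 11.0000
segment 2 (138.1° to 231.6°, dwell): s unchanged at 11.0000
θ = 240.6° falls in segment 3 (231.6° to 271.3°, cycloidal, h = -6): β = 240.6 − 231.6 = 9°, B = 39.7°; Δs = -6·(0.2267 − sin(2π·0.2267)/(2π)) = -0.4155; s = 11.0000 − 0.4155 = 10.5845
θ = 251.6° falls in segment 3 (231.6° to 271.3°, cycloidal, h = -6): β = 251.6 − 231.6 = 20°, B = 39.7°; Δs = -6·(0.5038 − sin(2π·0.5038)/(2π)) = -3.0453; s = 11.0000 − 3.0453 = 7.9547
segment 3 (231.6° to 271.3°, cycloidal, h = -6) is passed completely: s = 11.0000 + (-6) = 5.0000
θ = 315.9° falls in segment 4 (271.3° to 360°, uniform, h = -5): β = 315.9 − 271.3 = 44.6°, B = 88.7°; Δs = -5·44.6/88.7 = -2.5141; s = 5.0000 − 2.5141 = 2.4859
θ = 335.1° falls in segment 4 (271.3° to 360°, uniform, h = -5): β = 335.1 − 271.3 = 63.8°, B = 88.7°; Δs = -5·63.8/88.7 = -3.5964; s = 5.0000 − 3.5964 = 1.4036

θ=240.6°: 10.5845
θ=251.6°: 7.9547
θ=315.9°: 2.4859
θ=335.1°: 1.4036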